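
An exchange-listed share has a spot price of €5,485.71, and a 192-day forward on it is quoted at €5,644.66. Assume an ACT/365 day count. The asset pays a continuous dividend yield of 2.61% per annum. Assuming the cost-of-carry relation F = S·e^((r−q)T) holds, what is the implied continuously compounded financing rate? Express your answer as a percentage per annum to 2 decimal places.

8.04%

From F = S·e^((r−q)T): (r − q) = ln(F/S)/T
ln(5644.66/5485.71) = ln(1.028975) = 0.028563
(r − q) = 0.028563 / (192/365) = 0.054299
r = ln(F/S)/T + q = 0.054299 + 0.0261 = 0.080399
r = 8.04%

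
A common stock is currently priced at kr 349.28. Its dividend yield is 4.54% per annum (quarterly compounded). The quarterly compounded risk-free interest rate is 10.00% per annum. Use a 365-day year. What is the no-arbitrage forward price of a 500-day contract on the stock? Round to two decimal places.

F = S · (1+r/4)^(4T) / (1+q/4)^(4T)
= 349.28 × 1.144882 / 1.063794 = 349.28 × 1.076225
F = kr 375.90

kr 375.90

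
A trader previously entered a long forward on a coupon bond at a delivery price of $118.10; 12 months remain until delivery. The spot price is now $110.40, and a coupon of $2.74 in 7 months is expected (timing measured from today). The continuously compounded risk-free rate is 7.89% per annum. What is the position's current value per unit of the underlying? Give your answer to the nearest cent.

PV(remaining coupons) I = 2.74·e^(−0.0789·7/12) = 2.6167
Current forward F = (S − I)·e^(rT) = (110.40 − 2.6167)·e^(0.0789·12/12) = 107.7833 × 1.082096 = 116.6319
Value (long) = (F − K)·e^(−rT) = (116.6319 − 118.10) × 0.924132 = -1.3567
Value = -$1.36

-$1.36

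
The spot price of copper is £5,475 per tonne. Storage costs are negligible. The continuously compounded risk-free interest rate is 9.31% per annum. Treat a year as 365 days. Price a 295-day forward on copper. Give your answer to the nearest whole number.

£5,903 per tonne

F = S·e^(rT) = 5475 · e^(0.0931 × 295/365) = 5475 · e^0.075245
= 5475 × 1.078148 = £5,903 per tonne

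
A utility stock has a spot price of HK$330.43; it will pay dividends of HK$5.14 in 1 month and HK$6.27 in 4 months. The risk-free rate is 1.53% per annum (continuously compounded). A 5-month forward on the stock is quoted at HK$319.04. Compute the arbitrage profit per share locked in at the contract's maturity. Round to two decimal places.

HK$2.06 per share

PV(dividends) I = 5.14·e^(−0.0153·1/12) + 6.27·e^(−0.0153·4/12) = 11.3716
Fair forward F* = (S − I)·e^(rT) = (330.43 − 11.3716)·e^0.006375 = 319.0584 × 1.006395 = 321.0988
Market HK$319.04 < fair 321.0988: forward underpriced → reverse cash-and-carry (short the stock, invest proceeds at r, pay the dividends, go long the forward).
Profit at T = |F_mkt − F*| = |319.04 − 321.0988| = HK$2.06 per share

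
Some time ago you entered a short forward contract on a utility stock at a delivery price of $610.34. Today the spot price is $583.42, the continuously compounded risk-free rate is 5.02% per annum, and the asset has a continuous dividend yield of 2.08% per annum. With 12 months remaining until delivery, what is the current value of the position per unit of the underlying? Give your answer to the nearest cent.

$9.05

Current fair forward for the remaining 12 months: F = S·e^((r − q)·T), (r − q) = 0.0502 − 0.0208 = 0.0294
F = 583.42 · e^(0.0294 × 12/12) = 583.42 × 1.029836 = 600.8269
Value of long forward = (F − K)·e^(−rT) = (600.8269 − 610.34) · e^(−0.0502·12/12)
= -9.5131 × 0.951039 = -9.05
Short position value = −(long value) = $9.05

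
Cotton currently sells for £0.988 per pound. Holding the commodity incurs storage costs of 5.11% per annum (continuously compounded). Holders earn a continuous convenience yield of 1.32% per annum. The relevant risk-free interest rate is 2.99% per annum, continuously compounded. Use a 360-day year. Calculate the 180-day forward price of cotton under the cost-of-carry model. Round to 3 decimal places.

£1.022 per pound

Net carry = r + u − y = 0.0299 + 0.0511 − 0.0132 = 0.0678
F = S·e^((r+u−y)T) = 0.988 · e^(0.0678 × 180/360) = 0.988 · e^0.033900
= 0.988 × 1.034481 = £1.022 per pound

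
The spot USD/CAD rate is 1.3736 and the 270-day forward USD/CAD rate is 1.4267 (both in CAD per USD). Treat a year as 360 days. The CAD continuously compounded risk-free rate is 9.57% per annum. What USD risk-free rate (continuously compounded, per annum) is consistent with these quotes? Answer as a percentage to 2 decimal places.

F = S·e^((r_CAD − r_USD)T) ⇒ r_USD = r_CAD − ln(F/S)/T
ln(1.4267/1.3736) = 0.037929; /(270/360) = 0.050572
r_USD = 0.0957 − 0.050572 = 0.045128
r_USD = 4.51%

4.51%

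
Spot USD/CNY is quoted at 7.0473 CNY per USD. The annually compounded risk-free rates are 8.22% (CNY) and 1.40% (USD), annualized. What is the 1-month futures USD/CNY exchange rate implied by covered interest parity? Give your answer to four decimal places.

By covered interest parity, F = S · (1+r_CNY)^T / (1+r_USD)^T
= 7.0473 × 1.006605 / 1.001159 = 7.0473 × 1.005440
F = 7.0856 CNY per USD

7.0856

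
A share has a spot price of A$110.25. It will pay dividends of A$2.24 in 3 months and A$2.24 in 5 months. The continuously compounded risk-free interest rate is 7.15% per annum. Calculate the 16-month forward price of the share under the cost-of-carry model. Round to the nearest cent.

PV(dividends) I = 2.24·e^(−0.0715·3/12) + 2.24·e^(−0.0715·5/12)
I = 2.2003 + 2.1743 = 4.3746
F = (S − I)·e^(rT) = (110.25 − 4.3746) · e^(0.0715·16/12)
= 105.8754 · e^0.095333 = 105.8754 × 1.100025 = A$116.47

A$116.47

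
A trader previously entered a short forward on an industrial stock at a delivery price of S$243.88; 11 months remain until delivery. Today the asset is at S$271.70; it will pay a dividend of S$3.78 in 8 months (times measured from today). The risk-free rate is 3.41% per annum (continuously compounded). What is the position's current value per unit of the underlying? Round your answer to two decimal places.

-S$31.63

PV(remaining dividends) I = 3.78·e^(−0.0341·8/12) = 3.6950
Current forward F = (S − I)·e^(rT) = (271.70 − 3.6950)·e^(0.0341·11/12) = 268.0050 × 1.031752 = 276.5147
Value (long) = (F − K)·e^(−rT) = (276.5147 − 243.88) × 0.969225 = 31.6304
Short position value = −(long value) = -S$31.63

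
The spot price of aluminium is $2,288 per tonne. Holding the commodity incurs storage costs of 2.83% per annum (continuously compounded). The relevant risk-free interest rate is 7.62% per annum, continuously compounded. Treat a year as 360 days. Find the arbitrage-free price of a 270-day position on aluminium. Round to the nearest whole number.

$2,475 per tonne

Net carry = r + u − y = 0.0762 + 0.0283 − 0.0000 = 0.1045
F = S·e^((r+u−y)T) = 2288 · e^(0.1045 × 270/360) = 2288 · e^0.078375
= 2288 × 1.081528 = $2,475 per tonne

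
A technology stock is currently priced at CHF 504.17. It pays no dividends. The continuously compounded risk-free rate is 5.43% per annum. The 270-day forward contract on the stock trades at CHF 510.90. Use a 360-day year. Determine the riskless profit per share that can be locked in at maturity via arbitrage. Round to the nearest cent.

Fair forward: F* = S·e^(carry·T), with carry = r = 0.0543
F* = 504.17 · e^(0.0543 × 270/360) = 504.17 · e^0.040725 = 504.17 × 1.041566 = CHF 525.1263
Market CHF 510.90 < fair CHF 525.1263: forward underpriced → reverse cash-and-carry (short spot, go long the forward).
At maturity, profit = |F_mkt − F*| = |510.90 − 525.1263| = CHF 14.23 per share

CHF 14.23 per share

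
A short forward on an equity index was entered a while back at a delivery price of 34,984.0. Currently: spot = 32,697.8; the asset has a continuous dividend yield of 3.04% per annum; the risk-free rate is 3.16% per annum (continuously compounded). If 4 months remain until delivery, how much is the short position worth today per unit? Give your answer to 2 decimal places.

Current fair forward for the remaining 4 months: F = S·e^((r − q)·T), (r − q) = 0.0316 − 0.0304 = 0.0012
F = 32697.8 · e^(0.0012 × 4/12) = 32697.8 × 1.00040008 = 32710.8817
Value of long forward = (F − K)·e^(−rT) = (32710.8817 − 34984.0) · e^(−0.0316·4/12)
= -2273.1183 × 0.98952195 = -2249.30
Short position value = −(long value) = 2249.30

2249.30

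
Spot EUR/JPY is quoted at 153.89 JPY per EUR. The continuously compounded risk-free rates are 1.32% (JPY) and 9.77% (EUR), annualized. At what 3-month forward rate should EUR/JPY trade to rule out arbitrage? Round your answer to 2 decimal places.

F = S·e^((r_JPY − r_EUR)T) = 153.89 · e^((0.0132 − 0.0977) × 3/12)
= 153.89 · e^-0.021125 = 153.89 × 0.979097
F = 150.67 JPY per EUR

150.67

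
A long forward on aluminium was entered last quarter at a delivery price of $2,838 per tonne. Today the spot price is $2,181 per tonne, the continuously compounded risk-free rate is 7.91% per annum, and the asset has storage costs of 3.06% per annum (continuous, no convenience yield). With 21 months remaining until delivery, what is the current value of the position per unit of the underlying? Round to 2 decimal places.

Current fair forward for the remaining 21 months: F = S·e^((r + u)·T), (r + u) = 0.0791 + 0.0306 = 0.1097
F = 2181 · e^(0.1097 × 21/12) = 2181 × 1.21164023 = 2642.5873
Value of long forward = (F − K)·e^(−rT) = (2642.5873 − 2838) · e^(−0.0791·21/12)
= -195.4127 × 0.87072855 = -170.15

-$170.15 per tonne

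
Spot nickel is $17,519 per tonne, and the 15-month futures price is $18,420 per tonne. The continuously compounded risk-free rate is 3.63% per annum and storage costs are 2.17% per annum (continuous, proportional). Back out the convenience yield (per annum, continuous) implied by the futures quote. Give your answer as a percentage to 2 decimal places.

F = S·e^((r+u−y)T) ⇒ (r+u−y) = ln(F/S)/T
ln(18420/17519) = 0.050151; /T ⇒ 0.040121
y = r + u − ln(F/S)/T = 0.0363 + 0.0217 − 0.040121 = 0.017879
y = 1.79%

1.79%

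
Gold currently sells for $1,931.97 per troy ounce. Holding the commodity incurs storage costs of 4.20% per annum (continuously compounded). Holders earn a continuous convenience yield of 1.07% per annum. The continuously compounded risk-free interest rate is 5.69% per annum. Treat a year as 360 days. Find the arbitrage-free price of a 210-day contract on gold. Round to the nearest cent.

Net carry = r + u − y = 0.0569 + 0.0420 − 0.0107 = 0.0882
F = S·e^((r+u−y)T) = 1931.97 · e^(0.0882 × 210/360) = 1931.97 · e^0.05145000
= 1931.97 × 1.05279655 = $2,033.97 per troy ounce

$2,033.97 per troy ounce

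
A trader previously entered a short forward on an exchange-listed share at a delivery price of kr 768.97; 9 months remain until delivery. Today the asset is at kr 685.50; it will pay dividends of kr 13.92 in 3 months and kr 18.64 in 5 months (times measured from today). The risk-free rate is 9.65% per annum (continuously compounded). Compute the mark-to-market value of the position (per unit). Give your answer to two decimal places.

kr 61.28

PV(remaining dividends) I = 13.92·e^(−0.0965·3/12) + 18.64·e^(−0.0965·5/12) = 31.4936
Current forward F = (S − I)·e^(rT) = (685.50 − 31.4936)·e^(0.0965·9/12) = 654.0064 × 1.075058 = 703.0948
Value (long) = (F − K)·e^(−rT) = (703.0948 − 768.97) × 0.930182 = -61.2759
Short position value = −(long value) = kr 61.28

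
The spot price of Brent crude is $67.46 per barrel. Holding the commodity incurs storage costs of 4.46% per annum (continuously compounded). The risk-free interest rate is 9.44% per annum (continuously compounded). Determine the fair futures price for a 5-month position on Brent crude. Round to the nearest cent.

Net carry = r + u − y = 0.0944 + 0.0446 − 0.0000 = 0.1390
F = S·e^((r+u−y)T) = 67.46 · e^(0.1390 × 5/12) = 67.46 · e^0.057917
= 67.46 × 1.059627 = $71.48 per barrel

$71.48 per barrel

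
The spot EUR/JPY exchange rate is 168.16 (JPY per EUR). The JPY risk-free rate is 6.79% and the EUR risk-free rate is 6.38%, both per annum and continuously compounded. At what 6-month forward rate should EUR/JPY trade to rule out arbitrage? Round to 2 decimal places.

F = S·e^((r_JPY − r_EUR)T) = 168.16 · e^((0.0679 − 0.0638) × 6/12)
= 168.16 · e^0.002050 = 168.16 × 1.002052
F = 168.51 JPY per EUR

168.51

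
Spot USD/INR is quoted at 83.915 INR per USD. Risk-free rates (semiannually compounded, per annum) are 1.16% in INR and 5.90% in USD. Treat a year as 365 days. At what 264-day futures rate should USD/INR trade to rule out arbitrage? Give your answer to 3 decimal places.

81.135

By covered interest parity, F = S · (1+r_INR/2)^(2T) / (1+r_USD/2)^(2T)
= 83.915 × 1.008401 / 1.042954 = 83.915 × 0.966870
F = 81.135 INR per USD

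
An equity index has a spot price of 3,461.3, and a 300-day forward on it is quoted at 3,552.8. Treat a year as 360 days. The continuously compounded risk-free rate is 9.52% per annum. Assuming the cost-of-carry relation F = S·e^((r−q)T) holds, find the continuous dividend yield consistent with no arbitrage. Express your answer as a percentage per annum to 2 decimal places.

From F = S·e^((r−q)T): (r − q) = ln(F/S)/T
ln(3552.8/3461.3) = ln(1.026435) = 0.026092
(r − q) = 0.026092 / (300/360) = 0.031310
q = r − ln(F/S)/T = 0.0952 − 0.031310 = 0.063890
q = 6.39%

6.39%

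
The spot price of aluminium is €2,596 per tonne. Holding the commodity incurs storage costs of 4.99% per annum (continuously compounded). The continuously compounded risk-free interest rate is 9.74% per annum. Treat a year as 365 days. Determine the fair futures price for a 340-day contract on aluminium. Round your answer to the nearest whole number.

Net carry = r + u − y = 0.0974 + 0.0499 − 0.0000 = 0.1473
F = S·e^((r+u−y)T) = 2596 · e^(0.1473 × 340/365) = 2596 · e^0.137211
= 2596 × 1.147070 = €2,978 per tonne

€2,978 per tonne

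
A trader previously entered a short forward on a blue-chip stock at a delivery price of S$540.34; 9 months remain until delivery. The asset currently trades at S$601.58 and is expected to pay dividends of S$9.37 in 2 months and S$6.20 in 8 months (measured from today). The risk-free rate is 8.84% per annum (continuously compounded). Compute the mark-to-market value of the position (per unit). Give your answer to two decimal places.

PV(remaining dividends) I = 9.37·e^(−0.0884·2/12) + 6.20·e^(−0.0884·8/12) = 15.0781
Current forward F = (S − I)·e^(rT) = (601.58 − 15.0781)·e^(0.0884·9/12) = 586.5019 × 1.068547 = 626.7048
Value (long) = (F − K)·e^(−rT) = (626.7048 − 540.34) × 0.935850 = 80.8245
Short position value = −(long value) = -S$80.82

-S$80.82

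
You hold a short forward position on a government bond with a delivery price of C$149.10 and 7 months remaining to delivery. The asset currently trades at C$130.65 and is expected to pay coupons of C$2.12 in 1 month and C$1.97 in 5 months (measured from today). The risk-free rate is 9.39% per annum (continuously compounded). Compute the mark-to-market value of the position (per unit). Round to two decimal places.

C$14.50

PV(remaining coupons) I = 2.12·e^(−0.0939·1/12) + 1.97·e^(−0.0939·5/12) = 3.9979
Current forward F = (S − I)·e^(rT) = (130.65 − 3.9979)·e^(0.0939·7/12) = 126.6521 × 1.056303 = 133.7830
Value (long) = (F − K)·e^(−rT) = (133.7830 − 149.10) × 0.946698 = -14.5006
Short position value = −(long value) = C$14.50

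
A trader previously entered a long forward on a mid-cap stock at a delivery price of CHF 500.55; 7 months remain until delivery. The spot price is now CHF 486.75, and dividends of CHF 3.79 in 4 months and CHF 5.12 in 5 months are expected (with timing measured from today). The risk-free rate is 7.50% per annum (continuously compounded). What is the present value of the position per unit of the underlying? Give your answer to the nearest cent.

PV(remaining dividends) I = 3.79·e^(−0.0750·4/12) + 5.12·e^(−0.0750·5/12) = 8.6589
Current forward F = (S − I)·e^(rT) = (486.75 − 8.6589)·e^(0.0750·7/12) = 478.0911 × 1.044721 = 499.4718
Value (long) = (F − K)·e^(−rT) = (499.4718 − 500.55) × 0.957193 = -1.0320
Value = -CHF 1.03

-CHF 1.03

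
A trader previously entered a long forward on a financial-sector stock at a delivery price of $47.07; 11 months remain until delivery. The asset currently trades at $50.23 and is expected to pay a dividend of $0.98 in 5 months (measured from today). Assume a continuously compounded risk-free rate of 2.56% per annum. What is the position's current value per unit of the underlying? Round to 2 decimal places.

$3.28

PV(remaining dividends) I = 0.98·e^(−0.0256·5/12) = 0.9696
Current forward F = (S − I)·e^(rT) = (50.23 − 0.9696)·e^(0.0256·11/12) = 49.2604 × 1.023744 = 50.4300
Value (long) = (F − K)·e^(−rT) = (50.4300 − 47.07) × 0.976807 = 3.2821
Value = $3.28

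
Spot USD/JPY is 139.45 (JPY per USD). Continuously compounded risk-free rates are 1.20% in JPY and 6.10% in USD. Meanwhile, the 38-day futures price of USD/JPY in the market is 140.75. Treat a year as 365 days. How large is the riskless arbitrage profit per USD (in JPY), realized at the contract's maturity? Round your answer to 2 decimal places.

2.01 per USD (in JPY)

Fair futures: F* = S·e^(carry·T), with carry = (r_JPY − r_USD) = 0.0120 − 0.0610 = -0.0490
F* = 139.45 · e^(-0.0490 × 38/365) = 139.45 · e^-0.005101 = 139.45 × 0.994912 = 138.7405
Market 140.75 > fair 138.7405: forward overpriced → cash-and-carry (buy spot, short the forward).
At maturity, profit = |F_mkt − F*| = |140.75 − 138.7405| = 2.01 per USD (in JPY)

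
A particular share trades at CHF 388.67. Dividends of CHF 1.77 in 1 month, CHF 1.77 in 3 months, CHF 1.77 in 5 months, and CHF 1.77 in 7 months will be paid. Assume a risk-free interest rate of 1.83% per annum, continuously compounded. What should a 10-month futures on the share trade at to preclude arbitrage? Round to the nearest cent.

PV(dividends) I = 1.77·e^(−0.0183·1/12) + 1.77·e^(−0.0183·3/12) + 1.77·e^(−0.0183·5/12) + 1.77·e^(−0.0183·7/12)
I = 1.7673 + 1.7619 + 1.7566 + 1.7512 = 7.0370
F = (S − I)·e^(rT) = (388.67 − 7.0370) · e^(0.0183·10/12)
= 381.6330 · e^0.015250 = 381.6330 × 1.015367 = CHF 387.50

CHF 387.50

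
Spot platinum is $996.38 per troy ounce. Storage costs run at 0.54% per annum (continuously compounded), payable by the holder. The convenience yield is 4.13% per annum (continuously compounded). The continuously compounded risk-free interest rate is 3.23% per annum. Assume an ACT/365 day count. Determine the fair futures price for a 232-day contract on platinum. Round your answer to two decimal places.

$994.10 per troy ounce

Net carry = r + u − y = 0.0323 + 0.0054 − 0.0413 = -0.0036
F = S·e^((r+u−y)T) = 996.38 · e^(-0.0036 × 232/365) = 996.38 · e^-0.002288
= 996.38 × 0.997715 = $994.10 per troy ounce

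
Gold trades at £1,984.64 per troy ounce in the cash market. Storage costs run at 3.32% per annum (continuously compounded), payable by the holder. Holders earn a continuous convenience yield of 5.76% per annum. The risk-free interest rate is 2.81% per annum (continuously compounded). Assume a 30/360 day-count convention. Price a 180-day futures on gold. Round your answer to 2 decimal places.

Net carry = r + u − y = 0.0281 + 0.0332 − 0.0576 = 0.0037
F = S·e^((r+u−y)T) = 1984.64 · e^(0.0037 × 180/360) = 1984.64 · e^0.00185000
= 1984.64 × 1.00185171 = £1,988.31 per troy ounce

£1,988.31 per troy ounce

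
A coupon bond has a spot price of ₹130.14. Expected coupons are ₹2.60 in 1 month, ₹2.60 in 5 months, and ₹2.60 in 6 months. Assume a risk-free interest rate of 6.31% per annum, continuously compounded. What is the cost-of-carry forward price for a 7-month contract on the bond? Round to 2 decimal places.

₹127.09

PV(coupons) I = 2.60·e^(−0.0631·1/12) + 2.60·e^(−0.0631·5/12) + 2.60·e^(−0.0631·6/12)
I = 2.5864 + 2.5325 + 2.5193 = 7.6382
F = (S − I)·e^(rT) = (130.14 − 7.6382) · e^(0.0631·7/12)
= 122.5018 · e^0.036808 = 122.5018 × 1.037494 = ₹127.09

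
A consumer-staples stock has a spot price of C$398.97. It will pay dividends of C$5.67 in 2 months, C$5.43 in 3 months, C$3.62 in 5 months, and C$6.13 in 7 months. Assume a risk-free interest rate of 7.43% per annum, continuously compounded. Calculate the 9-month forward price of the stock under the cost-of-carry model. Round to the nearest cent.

PV(dividends) I = 5.67·e^(−0.0743·2/12) + 5.43·e^(−0.0743·3/12) + 3.62·e^(−0.0743·5/12) + 6.13·e^(−0.0743·7/12)
I = 5.6002 + 5.3301 + 3.5096 + 5.8700 = 20.3099
F = (S − I)·e^(rT) = (398.97 − 20.3099) · e^(0.0743·9/12)
= 378.6601 · e^0.055725 = 378.6601 × 1.057307 = C$400.36

C$400.36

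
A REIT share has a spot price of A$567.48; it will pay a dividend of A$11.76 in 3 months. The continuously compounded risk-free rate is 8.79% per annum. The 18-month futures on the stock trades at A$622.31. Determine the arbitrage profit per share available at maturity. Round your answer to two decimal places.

A$12.02 per share

PV(dividends) I = 11.76·e^(−0.0879·3/12) = 11.5044
Fair futures F* = (S − I)·e^(rT) = (567.48 − 11.5044)·e^0.131850 = 555.9756 × 1.140937 = 634.3331
Market A$622.31 < fair 634.3331: forward underpriced → reverse cash-and-carry (short the stock, invest proceeds at r, pay the dividends, go long the forward).
Profit at T = |F_mkt − F*| = |622.31 − 634.3331| = A$12.02 per share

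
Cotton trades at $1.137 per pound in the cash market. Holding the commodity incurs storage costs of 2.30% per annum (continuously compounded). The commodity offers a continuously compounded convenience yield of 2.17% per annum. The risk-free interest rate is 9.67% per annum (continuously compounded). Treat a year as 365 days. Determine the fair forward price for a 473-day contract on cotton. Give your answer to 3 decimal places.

Net carry = r + u − y = 0.0967 + 0.0230 − 0.0217 = 0.0980
F = S·e^((r+u−y)T) = 1.137 · e^(0.0980 × 473/365) = 1.137 · e^0.126997
= 1.137 × 1.135414 = $1.291 per pound

$1.291 per pound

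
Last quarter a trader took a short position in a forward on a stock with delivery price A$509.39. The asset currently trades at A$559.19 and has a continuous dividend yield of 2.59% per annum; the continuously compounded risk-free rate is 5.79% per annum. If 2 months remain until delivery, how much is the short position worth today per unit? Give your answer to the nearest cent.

Current fair forward for the remaining 2 months: F = S·e^((r − q)·T), (r − q) = 0.0579 − 0.0259 = 0.0320
F = 559.19 · e^(0.0320 × 2/12) = 559.19 × 1.005348 = 562.1805
Value of long forward = (F − K)·e^(−rT) = (562.1805 − 509.39) · e^(−0.0579·2/12)
= 52.7905 × 0.990396 = 52.28
Short position value = −(long value) = -A$52.28

-A$52.28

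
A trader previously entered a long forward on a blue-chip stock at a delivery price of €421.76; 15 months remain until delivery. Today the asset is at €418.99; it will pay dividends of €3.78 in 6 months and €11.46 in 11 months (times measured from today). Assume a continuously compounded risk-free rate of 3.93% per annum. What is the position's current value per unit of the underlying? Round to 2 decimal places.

€2.69

PV(remaining dividends) I = 3.78·e^(−0.0393·6/12) + 11.46·e^(−0.0393·11/12) = 14.7609
Current forward F = (S − I)·e^(rT) = (418.99 − 14.7609)·e^(0.0393·15/12) = 404.2291 × 1.050352 = 424.5828
Value (long) = (F − K)·e^(−rT) = (424.5828 − 421.76) × 0.952062 = 2.6875
Value = €2.69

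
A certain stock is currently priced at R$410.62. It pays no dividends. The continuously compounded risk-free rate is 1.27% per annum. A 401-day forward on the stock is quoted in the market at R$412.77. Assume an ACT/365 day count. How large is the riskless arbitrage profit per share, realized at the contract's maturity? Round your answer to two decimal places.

Fair forward: F* = S·e^(carry·T), with carry = r = 0.0127
F* = 410.62 · e^(0.0127 × 401/365) = 410.62 · e^0.013953 = 410.62 × 1.014051 = R$416.3896
Market R$412.77 < fair R$416.3896: forward underpriced → reverse cash-and-carry (short spot, go long the forward).
At maturity, profit = |F_mkt − F*| = |412.77 − 416.3896| = R$3.62 per share

R$3.62 per share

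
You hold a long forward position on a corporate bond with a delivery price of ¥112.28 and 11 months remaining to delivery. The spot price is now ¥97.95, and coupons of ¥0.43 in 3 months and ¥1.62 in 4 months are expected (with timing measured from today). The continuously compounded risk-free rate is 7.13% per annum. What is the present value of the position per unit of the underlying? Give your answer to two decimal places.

-¥9.23

PV(remaining coupons) I = 0.43·e^(−0.0713·3/12) + 1.62·e^(−0.0713·4/12) = 2.0044
Current forward F = (S − I)·e^(rT) = (97.95 − 2.0044)·e^(0.0713·11/12) = 95.9456 × 1.067541 = 102.4259
Value (long) = (F − K)·e^(−rT) = (102.4259 − 112.28) × 0.936732 = -9.2307
Value = -¥9.23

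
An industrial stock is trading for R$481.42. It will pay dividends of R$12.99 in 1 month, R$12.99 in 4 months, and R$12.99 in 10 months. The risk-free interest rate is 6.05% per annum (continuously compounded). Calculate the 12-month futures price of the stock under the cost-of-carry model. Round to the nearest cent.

PV(dividends) I = 12.99·e^(−0.0605·1/12) + 12.99·e^(−0.0605·4/12) + 12.99·e^(−0.0605·10/12)
I = 12.9247 + 12.7307 + 12.3513 = 38.0067
F = (S − I)·e^(rT) = (481.42 − 38.0067) · e^(0.0605·12/12)
= 443.4133 · e^0.060500 = 443.4133 × 1.062368 = R$471.07

R$471.07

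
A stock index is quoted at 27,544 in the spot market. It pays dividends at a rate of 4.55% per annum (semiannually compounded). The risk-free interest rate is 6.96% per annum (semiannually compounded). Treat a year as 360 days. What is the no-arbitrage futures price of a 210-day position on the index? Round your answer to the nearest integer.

27,923

F = S · (1+r/2)^(2T) / (1+q/2)^(2T)
= 27544 × 1.040717 / 1.026592 = 27544 × 1.013759
F = 27,923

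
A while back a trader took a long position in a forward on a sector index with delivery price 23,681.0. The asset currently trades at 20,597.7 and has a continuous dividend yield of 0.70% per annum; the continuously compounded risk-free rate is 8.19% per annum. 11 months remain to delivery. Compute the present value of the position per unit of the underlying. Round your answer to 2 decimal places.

-1502.29

Current fair forward for the remaining 11 months: F = S·e^((r − q)·T), (r − q) = 0.0819 − 0.0070 = 0.0749
F = 20597.7 · e^(0.0749 × 11/12) = 20597.7 × 1.07107020 = 22061.5827
Value of long forward = (F − K)·e^(−rT) = (22061.5827 − 23681.0) · e^(−0.0819·11/12)
= -1619.4173 × 0.92767391 = -1502.29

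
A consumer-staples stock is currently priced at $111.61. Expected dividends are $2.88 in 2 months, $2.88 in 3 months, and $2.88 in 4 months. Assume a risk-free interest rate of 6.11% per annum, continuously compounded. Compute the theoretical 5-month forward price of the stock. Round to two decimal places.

PV(dividends) I = 2.88·e^(−0.0611·2/12) + 2.88·e^(−0.0611·3/12) + 2.88·e^(−0.0611·4/12)
I = 2.8508 + 2.8363 + 2.8219 = 8.5090
F = (S − I)·e^(rT) = (111.61 − 8.5090) · e^(0.0611·5/12)
= 103.1010 · e^0.025458 = 103.1010 × 1.025785 = $105.76

$105.76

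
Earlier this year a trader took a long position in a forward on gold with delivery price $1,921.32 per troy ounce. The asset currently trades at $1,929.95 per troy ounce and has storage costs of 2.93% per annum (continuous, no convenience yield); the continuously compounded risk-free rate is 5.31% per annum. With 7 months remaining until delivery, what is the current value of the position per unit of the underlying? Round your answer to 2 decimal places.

Current fair forward for the remaining 7 months: F = S·e^((r + u)·T), (r + u) = 0.0531 + 0.0293 = 0.0824
F = 1929.95 · e^(0.0824 × 7/12) = 1929.95 × 1.04924060 = 2024.9819
Value of long forward = (F − K)·e^(−rT) = (2024.9819 − 1921.32) · e^(−0.0531·7/12)
= 103.6619 × 0.96949981 = 100.50

$100.50 per troy ounce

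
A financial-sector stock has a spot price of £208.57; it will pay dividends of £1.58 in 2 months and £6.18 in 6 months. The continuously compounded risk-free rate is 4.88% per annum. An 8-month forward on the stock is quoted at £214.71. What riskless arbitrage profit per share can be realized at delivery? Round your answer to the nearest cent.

£7.09 per share

PV(dividends) I = 1.58·e^(−0.0488·2/12) + 6.18·e^(−0.0488·6/12) = 7.5982
Fair forward F* = (S − I)·e^(rT) = (208.57 − 7.5982)·e^0.032533 = 200.9718 × 1.033068 = 207.6175
Market £214.71 > fair 207.6175: forward overpriced → cash-and-carry (borrow at r, buy the stock and collect the dividends, short the forward).
Profit at T = |F_mkt − F*| = |214.71 − 207.6175| = £7.09 per share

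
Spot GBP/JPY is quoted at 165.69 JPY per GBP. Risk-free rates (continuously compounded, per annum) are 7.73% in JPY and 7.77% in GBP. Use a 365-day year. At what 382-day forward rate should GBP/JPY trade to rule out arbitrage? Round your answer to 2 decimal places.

165.62

F = S·e^((r_JPY − r_GBP)T) = 165.69 · e^((0.0773 − 0.0777) × 382/365)
= 165.69 · e^-0.000419 = 165.69 × 0.999581
F = 165.62 JPY per GBP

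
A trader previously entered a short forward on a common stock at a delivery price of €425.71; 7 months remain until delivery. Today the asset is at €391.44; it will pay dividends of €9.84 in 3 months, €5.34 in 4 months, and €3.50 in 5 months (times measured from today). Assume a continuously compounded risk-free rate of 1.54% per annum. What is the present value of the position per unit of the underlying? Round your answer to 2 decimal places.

PV(remaining dividends) I = 9.84·e^(−0.0154·3/12) + 5.34·e^(−0.0154·4/12) + 3.50·e^(−0.0154·5/12) = 18.5925
Current forward F = (S − I)·e^(rT) = (391.44 − 18.5925)·e^(0.0154·7/12) = 372.8475 × 1.009024 = 376.2121
Value (long) = (F − K)·e^(−rT) = (376.2121 − 425.71) × 0.991057 = -49.0552
Short position value = −(long value) = €49.06

€49.06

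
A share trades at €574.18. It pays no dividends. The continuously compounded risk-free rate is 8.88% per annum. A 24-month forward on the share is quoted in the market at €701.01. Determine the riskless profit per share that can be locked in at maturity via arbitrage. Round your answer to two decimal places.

€15.24 per share

Fair forward: F* = S·e^(carry·T), with carry = r = 0.0888
F* = 574.18 · e^(0.0888 × 24/12) = 574.18 · e^0.177600 = 574.18 × 1.194347 = €685.7702
Market €701.01 > fair €685.7702: forward overpriced → cash-and-carry (buy spot, short the forward).
At maturity, profit = |F_mkt − F*| = |701.01 − 685.7702| = €15.24 per share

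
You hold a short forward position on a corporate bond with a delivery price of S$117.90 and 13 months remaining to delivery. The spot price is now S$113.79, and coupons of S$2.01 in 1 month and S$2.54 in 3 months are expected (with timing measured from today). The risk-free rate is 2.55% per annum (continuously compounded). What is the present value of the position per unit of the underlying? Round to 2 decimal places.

PV(remaining coupons) I = 2.01·e^(−0.0255·1/12) + 2.54·e^(−0.0255·3/12) = 4.5296
Current forward F = (S − I)·e^(rT) = (113.79 − 4.5296)·e^(0.0255·13/12) = 109.2604 × 1.028010 = 112.3208
Value (long) = (F − K)·e^(−rT) = (112.3208 − 117.90) × 0.972753 = -5.4272
Short position value = −(long value) = S$5.43

S$5.43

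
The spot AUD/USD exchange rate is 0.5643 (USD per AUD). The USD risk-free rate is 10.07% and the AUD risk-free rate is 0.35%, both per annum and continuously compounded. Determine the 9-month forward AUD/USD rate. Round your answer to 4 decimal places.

0.6070

F = S·e^((r_USD − r_AUD)T) = 0.5643 · e^((0.1007 − 0.0035) × 9/12)
= 0.5643 · e^0.072900 = 0.5643 × 1.075623
F = 0.6070 USD per AUD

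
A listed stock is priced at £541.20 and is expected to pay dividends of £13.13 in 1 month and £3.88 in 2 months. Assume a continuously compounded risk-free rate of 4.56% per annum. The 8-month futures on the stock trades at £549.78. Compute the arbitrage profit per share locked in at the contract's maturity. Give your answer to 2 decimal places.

PV(dividends) I = 13.13·e^(−0.0456·1/12) + 3.88·e^(−0.0456·2/12) = 16.9308
Fair futures F* = (S − I)·e^(rT) = (541.20 − 16.9308)·e^0.030400 = 524.2692 × 1.030867 = 540.4518
Market £549.78 > fair 540.4518: forward overpriced → cash-and-carry (borrow at r, buy the stock and collect the dividends, short the forward).
Profit at T = |F_mkt − F*| = |549.78 − 540.4518| = £9.33 per share

£9.33 per share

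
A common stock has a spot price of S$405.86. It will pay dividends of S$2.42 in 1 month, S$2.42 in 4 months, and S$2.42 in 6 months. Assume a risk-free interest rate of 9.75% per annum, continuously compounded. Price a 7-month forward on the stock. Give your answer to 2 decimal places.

S$422.15

PV(dividends) I = 2.42·e^(−0.0975·1/12) + 2.42·e^(−0.0975·4/12) + 2.42·e^(−0.0975·6/12)
I = 2.4004 + 2.3426 + 2.3049 = 7.0479
F = (S − I)·e^(rT) = (405.86 − 7.0479) · e^(0.0975·7/12)
= 398.8121 · e^0.056875 = 398.8121 × 1.058523 = S$422.15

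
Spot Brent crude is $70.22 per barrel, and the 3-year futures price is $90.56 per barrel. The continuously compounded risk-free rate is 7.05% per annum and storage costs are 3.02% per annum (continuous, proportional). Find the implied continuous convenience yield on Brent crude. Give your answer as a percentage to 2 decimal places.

F = S·e^((r+u−y)T) ⇒ (r+u−y) = ln(F/S)/T
ln(90.56/70.22) = 0.254379; /T ⇒ 0.084793
y = r + u − ln(F/S)/T = 0.0705 + 0.0302 − 0.084793 = 0.015907
y = 1.59%

1.59%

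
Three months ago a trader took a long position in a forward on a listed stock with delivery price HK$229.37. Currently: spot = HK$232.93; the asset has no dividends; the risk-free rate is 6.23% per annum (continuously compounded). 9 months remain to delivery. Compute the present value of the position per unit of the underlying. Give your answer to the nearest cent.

HK$14.03

Current fair forward for the remaining 9 months: F = S·e^(r·T), r = 0.0623
F = 232.93 · e^(0.0623 × 9/12) = 232.93 × 1.047834 = 244.0720
Value of long forward = (F − K)·e^(−rT) = (244.0720 − 229.37) · e^(−0.0623·9/12)
= 14.7020 × 0.954350 = 14.03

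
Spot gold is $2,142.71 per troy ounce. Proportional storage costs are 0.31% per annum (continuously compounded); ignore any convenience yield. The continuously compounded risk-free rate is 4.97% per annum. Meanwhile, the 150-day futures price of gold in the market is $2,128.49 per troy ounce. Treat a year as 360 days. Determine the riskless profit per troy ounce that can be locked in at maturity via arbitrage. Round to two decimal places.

Fair futures: F* = S·e^(carry·T), with carry = (r + u) = 0.0497 + 0.0031 = 0.0528
F* = 2142.71 · e^(0.0528 × 150/360) = 2142.71 · e^0.02200000 = 2142.71 × 1.02224378 = $2190.3720
Market $2128.49 < fair $2190.3720: forward underpriced → reverse cash-and-carry (short spot, go long the forward).
At maturity, profit = |F_mkt − F*| = |2128.49 − 2190.3720| = $61.88 per troy ounce

$61.88 per troy ounce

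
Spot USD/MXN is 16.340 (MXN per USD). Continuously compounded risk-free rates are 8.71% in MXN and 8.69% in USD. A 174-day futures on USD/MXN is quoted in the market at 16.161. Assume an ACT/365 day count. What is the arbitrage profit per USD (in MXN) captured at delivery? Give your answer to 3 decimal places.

Fair futures: F* = S·e^(carry·T), with carry = (r_MXN − r_USD) = 0.0871 − 0.0869 = 0.0002
F* = 16.340 · e^(0.0002 × 174/365) = 16.340 · e^0.000095 = 16.340 × 1.000095 = 16.3416
Market 16.161 < fair 16.3416: forward underpriced → reverse cash-and-carry (short spot, go long the forward).
At maturity, profit = |F_mkt − F*| = |16.161 − 16.3416| = 0.181 per USD (in MXN)

0.181 per USD (in MXN)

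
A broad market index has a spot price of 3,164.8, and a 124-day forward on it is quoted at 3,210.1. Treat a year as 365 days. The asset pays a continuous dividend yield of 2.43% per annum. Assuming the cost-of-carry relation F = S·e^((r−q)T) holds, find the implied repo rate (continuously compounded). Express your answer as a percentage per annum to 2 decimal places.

6.61%

From F = S·e^((r−q)T): (r − q) = ln(F/S)/T
ln(3210.1/3164.8) = ln(1.014314) = 0.014213
(r − q) = 0.014213 / (124/365) = 0.041837
r = ln(F/S)/T + q = 0.041837 + 0.0243 = 0.066137
r = 6.61%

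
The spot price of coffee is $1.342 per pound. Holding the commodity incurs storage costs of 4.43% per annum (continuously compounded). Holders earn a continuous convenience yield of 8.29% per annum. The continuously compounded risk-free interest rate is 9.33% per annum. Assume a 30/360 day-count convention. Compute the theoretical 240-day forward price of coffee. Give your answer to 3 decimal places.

Net carry = r + u − y = 0.0933 + 0.0443 − 0.0829 = 0.0547
F = S·e^((r+u−y)T) = 1.342 · e^(0.0547 × 240/360) = 1.342 · e^0.036467
= 1.342 × 1.037140 = $1.392 per pound

$1.392 per pound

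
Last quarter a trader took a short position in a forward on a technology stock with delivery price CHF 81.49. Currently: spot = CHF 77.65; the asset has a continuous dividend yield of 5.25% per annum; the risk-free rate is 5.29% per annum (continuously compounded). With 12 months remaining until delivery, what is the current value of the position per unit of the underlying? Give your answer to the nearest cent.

CHF 3.61

Current fair forward for the remaining 12 months: F = S·e^((r − q)·T), (r − q) = 0.0529 − 0.0525 = 0.0004
F = 77.65 · e^(0.0004 × 12/12) = 77.65 × 1.000400 = 77.6811
Value of long forward = (F − K)·e^(−rT) = (77.6811 − 81.49) · e^(−0.0529·12/12)
= -3.8089 × 0.948475 = -3.61
Short position value = −(long value) = CHF 3.61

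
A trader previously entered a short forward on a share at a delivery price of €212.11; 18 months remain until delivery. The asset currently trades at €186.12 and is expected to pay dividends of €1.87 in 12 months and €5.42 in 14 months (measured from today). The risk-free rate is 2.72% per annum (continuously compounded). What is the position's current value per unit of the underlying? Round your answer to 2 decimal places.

PV(remaining dividends) I = 1.87·e^(−0.0272·12/12) + 5.42·e^(−0.0272·14/12) = 7.0705
Current forward F = (S − I)·e^(rT) = (186.12 − 7.0705)·e^(0.0272·18/12) = 179.0495 × 1.041644 = 186.5058
Value (long) = (F − K)·e^(−rT) = (186.5058 − 212.11) × 0.960021 = -24.5806
Short position value = −(long value) = €24.58

€24.58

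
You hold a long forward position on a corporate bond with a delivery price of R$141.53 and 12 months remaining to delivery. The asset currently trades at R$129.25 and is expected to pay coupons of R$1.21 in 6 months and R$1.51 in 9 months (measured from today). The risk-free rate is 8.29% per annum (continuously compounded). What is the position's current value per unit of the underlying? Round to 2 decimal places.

-R$3.60

PV(remaining coupons) I = 1.21·e^(−0.0829·6/12) + 1.51·e^(−0.0829·9/12) = 2.5798
Current forward F = (S − I)·e^(rT) = (129.25 − 2.5798)·e^(0.0829·12/12) = 126.6702 × 1.086433 = 137.6187
Value (long) = (F − K)·e^(−rT) = (137.6187 − 141.53) × 0.920443 = -3.6001
Value = -R$3.60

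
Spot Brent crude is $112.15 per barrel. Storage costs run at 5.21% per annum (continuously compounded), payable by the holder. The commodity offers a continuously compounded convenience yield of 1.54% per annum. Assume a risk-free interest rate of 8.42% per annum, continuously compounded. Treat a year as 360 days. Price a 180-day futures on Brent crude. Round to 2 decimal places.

$119.14 per barrel

Net carry = r + u − y = 0.0842 + 0.0521 − 0.0154 = 0.1209
F = S·e^((r+u−y)T) = 112.15 · e^(0.1209 × 180/360) = 112.15 · e^0.060450
= 112.15 × 1.062314 = $119.14 per barrel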